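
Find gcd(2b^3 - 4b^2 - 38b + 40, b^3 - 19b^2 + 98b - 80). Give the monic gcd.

b - 1

Apply the Euclidean algorithm:
  2b^3 - 4b^2 - 38b + 40 = (2)(b^3 - 19b^2 + 98b - 80) + (34b^2 - 234b + 200)
  b^3 - 19b^2 + 98b - 80 = ((1/34)b - 103/289)(34b^2 - 234b + 200) + ((2520/289)b - 2520/289)
  34b^2 - 234b + 200 = ((4913/1260)b - 1445/63)((2520/289)b - 2520/289) + (0)
Last nonzero remainder: (2520/289)b - 2520/289. Dividing through by 2520/289 gives the monic gcd b - 1.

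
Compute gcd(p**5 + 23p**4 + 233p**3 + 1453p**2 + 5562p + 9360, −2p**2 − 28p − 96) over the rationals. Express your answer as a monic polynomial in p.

Euclidean algorithm in ℚ[p]:
  p**5 + 23p**4 + 233p**3 + 1453p**2 + 5562p + 9360 = (−(1/2)p**3 − (9/2)p**2 − (59/2)p − 195/2)(−2p**2 − 28p − 96) + (0)
Last nonzero remainder: −2p**2 − 28p − 96. Dividing through by −2 gives the monic gcd p**2 + 14p + 48.

p**2 + 14p + 48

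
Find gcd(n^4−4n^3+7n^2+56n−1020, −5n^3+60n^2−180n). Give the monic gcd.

Apply the Euclidean algorithm:
  n^4−4n^3+7n^2+56n−1020 = (−(1/5)n−8/5)(−5n^3+60n^2−180n) + (67n^2−232n−1020)
  −5n^3+60n^2−180n = (−(5/67)n+2860/4489)(67n^2−232n−1020) + (−(486200/4489)n+2917200/4489)
  67n^2−232n−1020 = (−(300763/486200)n−4489/2860)(−(486200/4489)n+2917200/4489) + (0)
Last nonzero remainder: −(486200/4489)n+2917200/4489. Dividing through by −486200/4489 gives the monic gcd n−6.

n−6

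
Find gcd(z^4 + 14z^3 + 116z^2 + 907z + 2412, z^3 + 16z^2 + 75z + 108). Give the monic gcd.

z^2 + 13z + 36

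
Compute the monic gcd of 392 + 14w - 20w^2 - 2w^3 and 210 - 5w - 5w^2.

7 + w

Repeated division with remainder:
  -2w^3 - 20w^2 + 14w + 392 = ((2/5)w + 18/5)(-5w^2 - 5w + 210) + (-52w - 364)
  -5w^2 - 5w + 210 = ((5/52)w - 15/26)(-52w - 364) + (0)
Last nonzero remainder: -52w - 364. Dividing through by -52 gives the monic gcd w + 7.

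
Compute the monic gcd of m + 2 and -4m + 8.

By polynomial division,
  m + 2 = (-1/4)(-4m + 8) + (4)
  -4m + 8 = (-m + 2)(4) + (0)
The last nonzero remainder is the constant 4, so the polynomials are coprime and gcd = 1.

1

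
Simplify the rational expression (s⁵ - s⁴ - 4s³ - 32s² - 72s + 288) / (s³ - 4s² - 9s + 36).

(s³ + 8s - 24)/(s - 3)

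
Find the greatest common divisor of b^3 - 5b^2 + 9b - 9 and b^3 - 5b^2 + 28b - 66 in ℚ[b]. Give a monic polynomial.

Repeated division with remainder:
  b^3 - 5b^2 + 9b - 9 = (b^3 - 5b^2 + 28b - 66) + (-19b + 57)
  b^3 - 5b^2 + 28b - 66 = (-(1/19)b^2 + (2/19)b - 22/19)(-19b + 57) + (0)
Last nonzero remainder: -19b + 57. Dividing through by -19 gives the monic gcd b - 3.

b - 3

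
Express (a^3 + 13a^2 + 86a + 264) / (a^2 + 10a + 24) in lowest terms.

By polynomial division,
  a^3 + 13a^2 + 86a + 264 = (a + 3)(a^2 + 10a + 24) + (32a + 192)
  a^2 + 10a + 24 = ((1/32)a + 1/8)(32a + 192) + (0)
Last nonzero remainder: 32a + 192. Dividing through by 32 gives the monic gcd a + 6.
Cancel a + 6 from numerator and denominator to get the reduced form.

(a^2 + 7a + 44)/(a + 4)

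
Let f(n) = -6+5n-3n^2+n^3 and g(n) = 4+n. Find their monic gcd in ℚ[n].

1

Euclidean algorithm in ℚ[n]:
  n^3-3n^2+5n-6 = (n^2-7n+33)(n+4) + (-138)
  n+4 = (-(1/138)n-2/69)(-138) + (0)
The last nonzero remainder is the constant -138, so the polynomials are coprime and gcd = 1.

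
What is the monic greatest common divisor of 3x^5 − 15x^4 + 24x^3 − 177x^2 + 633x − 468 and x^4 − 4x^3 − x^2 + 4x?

By polynomial division,
  3x^5 − 15x^4 + 24x^3 − 177x^2 + 633x − 468 = (3x − 3)(x^4 − 4x^3 − x^2 + 4x) + (15x^3 − 192x^2 + 645x − 468)
  x^4 − 4x^3 − x^2 + 4x = ((1/15)x + 44/75)(15x^3 − 192x^2 + 645x − 468) + ((1716/25)x^2 − (1716/5)x + 6864/25)
  15x^3 − 192x^2 + 645x − 468 = ((125/572)x − 75/44)((1716/25)x^2 − (1716/5)x + 6864/25) + (0)
Last nonzero remainder: (1716/25)x^2 − (1716/5)x + 6864/25. Dividing through by 1716/25 gives the monic gcd x^2 − 5x + 4.

x^2 − 5x + 4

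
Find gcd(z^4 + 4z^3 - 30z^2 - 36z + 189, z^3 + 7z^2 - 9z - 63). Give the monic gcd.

Repeated division with remainder:
  z^4 + 4z^3 - 30z^2 - 36z + 189 = (z - 3)(z^3 + 7z^2 - 9z - 63) + (0)
The last nonzero remainder z^3 + 7z^2 - 9z - 63 is already monic.

z^3 + 7z^2 - 9z - 63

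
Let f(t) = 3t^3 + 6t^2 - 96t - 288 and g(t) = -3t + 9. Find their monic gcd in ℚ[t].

1

Repeated division with remainder:
  3t^3 + 6t^2 - 96t - 288 = (-t^2 - 5t + 17)(-3t + 9) + (-441)
  -3t + 9 = ((1/147)t - 1/49)(-441) + (0)
The last nonzero remainder is the constant -441, so the polynomials are coprime and gcd = 1.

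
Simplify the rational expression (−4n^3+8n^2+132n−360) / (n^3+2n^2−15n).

(−4n^2−4n+120)/(n^2+5n)

Apply the Euclidean algorithm:
  −4n^3+8n^2+132n−360 = (−4)(n^3+2n^2−15n) + (16n^2+72n−360)
  n^3+2n^2−15n = ((1/16)n−5/32)(16n^2+72n−360) + ((75/4)n−225/4)
  16n^2+72n−360 = ((64/75)n+32/5)((75/4)n−225/4) + (0)
Last nonzero remainder: (75/4)n−225/4. Dividing through by 75/4 gives the monic gcd n−3.
Cancel n−3 from numerator and denominator to get the reduced form.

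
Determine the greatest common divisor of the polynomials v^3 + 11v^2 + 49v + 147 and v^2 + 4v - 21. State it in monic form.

v + 7

Euclidean algorithm in ℚ[v]:
  v^3 + 11v^2 + 49v + 147 = (v + 7)(v^2 + 4v - 21) + (42v + 294)
  v^2 + 4v - 21 = ((1/42)v - 1/14)(42v + 294) + (0)
Last nonzero remainder: 42v + 294. Dividing through by 42 gives the monic gcd v + 7.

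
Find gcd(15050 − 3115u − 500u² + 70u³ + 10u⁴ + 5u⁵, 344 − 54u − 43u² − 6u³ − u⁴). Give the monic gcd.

43 + 4u + u²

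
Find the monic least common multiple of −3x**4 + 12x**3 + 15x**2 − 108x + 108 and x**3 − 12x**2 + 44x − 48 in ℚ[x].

By polynomial division,
  −3x**4 + 12x**3 + 15x**2 − 108x + 108 = (−3x − 24)(x**3 − 12x**2 + 44x − 48) + (−141x**2 + 804x − 1044)
  x**3 − 12x**2 + 44x − 48 = (−(1/141)x + 296/6627)(−141x**2 + 804x − 1044) + ((1512/2209)x − 3024/2209)
  −141x**2 + 804x − 1044 = (−(103823/504)x + 64061/84)((1512/2209)x − 3024/2209) + (0)
Last nonzero remainder: (1512/2209)x − 3024/2209. Dividing through by 1512/2209 gives the monic gcd x − 2.
Then lcm(f, g) = f·g / gcd(f, g); expanding and making the result monic gives the answer.

x**6 − 14x**5 + 59x**4 − 10x**3 − 516x**2 + 1224x − 864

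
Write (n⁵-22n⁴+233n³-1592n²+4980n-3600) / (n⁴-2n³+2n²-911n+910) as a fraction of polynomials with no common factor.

(n³-11n²+102n-360)/(n²+9n+91)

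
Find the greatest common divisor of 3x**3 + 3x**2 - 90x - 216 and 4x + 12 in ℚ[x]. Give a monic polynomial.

x + 3

By polynomial division,
  3x**3 + 3x**2 - 90x - 216 = ((3/4)x**2 - (3/2)x - 18)(4x + 12) + (0)
Last nonzero remainder: 4x + 12. Dividing through by 4 gives the monic gcd x + 3.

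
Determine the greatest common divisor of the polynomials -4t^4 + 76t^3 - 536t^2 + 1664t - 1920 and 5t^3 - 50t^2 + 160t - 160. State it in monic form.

t^2 - 8t + 16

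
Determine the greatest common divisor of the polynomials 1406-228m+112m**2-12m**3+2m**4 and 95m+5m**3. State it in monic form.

By polynomial division,
  2m**4-12m**3+112m**2-228m+1406 = ((2/5)m-12/5)(5m**3+95m) + (74m**2+1406)
  5m**3+95m = ((5/74)m)(74m**2+1406) + (0)
Last nonzero remainder: 74m**2+1406. Dividing through by 74 gives the monic gcd m**2+19.

19+m**2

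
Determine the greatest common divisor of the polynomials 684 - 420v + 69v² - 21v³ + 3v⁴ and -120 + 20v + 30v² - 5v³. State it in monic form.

12 - 8v + v²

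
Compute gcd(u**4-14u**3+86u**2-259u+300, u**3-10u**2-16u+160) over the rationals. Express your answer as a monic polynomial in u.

u-4

Apply the Euclidean algorithm:
  u**4-14u**3+86u**2-259u+300 = (u-4)(u**3-10u**2-16u+160) + (62u**2-483u+940)
  u**3-10u**2-16u+160 = ((1/62)u-137/3844)(62u**2-483u+940) + (-(185955/3844)u+185955/961)
  62u**2-483u+940 = (-(238328/185955)u+180668/37191)(-(185955/3844)u+185955/961) + (0)
Last nonzero remainder: -(185955/3844)u+185955/961. Dividing through by -185955/3844 gives the monic gcd u-4.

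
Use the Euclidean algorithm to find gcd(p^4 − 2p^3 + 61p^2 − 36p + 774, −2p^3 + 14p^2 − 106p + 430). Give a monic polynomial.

p^2 − 2p + 43

Repeated division with remainder:
  p^4 − 2p^3 + 61p^2 − 36p + 774 = (−(1/2)p − 5/2)(−2p^3 + 14p^2 − 106p + 430) + (43p^2 − 86p + 1849)
  −2p^3 + 14p^2 − 106p + 430 = (−(2/43)p + 10/43)(43p^2 − 86p + 1849) + (0)
Last nonzero remainder: 43p^2 − 86p + 1849. Dividing through by 43 gives the monic gcd p^2 − 2p + 43.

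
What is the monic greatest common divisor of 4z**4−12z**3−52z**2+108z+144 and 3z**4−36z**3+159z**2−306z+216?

z**2−7z+12

By polynomial division,
  4z**4−12z**3−52z**2+108z+144 = (4/3)(3z**4−36z**3+159z**2−306z+216) + (36z**3−264z**2+516z−144)
  3z**4−36z**3+159z**2−306z+216 = ((1/12)z−7/18)(36z**3−264z**2+516z−144) + ((40/3)z**2−(280/3)z+160)
  36z**3−264z**2+516z−144 = ((27/10)z−9/10)((40/3)z**2−(280/3)z+160) + (0)
Last nonzero remainder: (40/3)z**2−(280/3)z+160. Dividing through by 40/3 gives the monic gcd z**2−7z+12.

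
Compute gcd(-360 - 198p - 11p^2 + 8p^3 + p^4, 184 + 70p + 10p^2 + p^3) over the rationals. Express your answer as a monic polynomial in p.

By polynomial division,
  p^4 + 8p^3 - 11p^2 - 198p - 360 = (p - 2)(p^3 + 10p^2 + 70p + 184) + (-61p^2 - 242p + 8)
  p^3 + 10p^2 + 70p + 184 = (-(1/61)p - 368/3721)(-61p^2 - 242p + 8) + ((171902/3721)p + 687608/3721)
  -61p^2 - 242p + 8 = (-(226981/171902)p + 3721/85951)((171902/3721)p + 687608/3721) + (0)
Last nonzero remainder: (171902/3721)p + 687608/3721. Dividing through by 171902/3721 gives the monic gcd p + 4.

4 + p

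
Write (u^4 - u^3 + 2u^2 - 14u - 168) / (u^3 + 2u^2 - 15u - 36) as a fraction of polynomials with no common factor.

(u^2 + 14)/(u + 3)

Repeated division with remainder:
  u^4 - u^3 + 2u^2 - 14u - 168 = (u - 3)(u^3 + 2u^2 - 15u - 36) + (23u^2 - 23u - 276)
  u^3 + 2u^2 - 15u - 36 = ((1/23)u + 3/23)(23u^2 - 23u - 276) + (0)
Last nonzero remainder: 23u^2 - 23u - 276. Dividing through by 23 gives the monic gcd u^2 - u - 12.
Cancel u^2 - u - 12 from numerator and denominator to get the reduced form.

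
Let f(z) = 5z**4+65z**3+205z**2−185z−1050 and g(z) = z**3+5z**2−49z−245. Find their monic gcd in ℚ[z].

Apply the Euclidean algorithm:
  5z**4+65z**3+205z**2−185z−1050 = (5z+40)(z**3+5z**2−49z−245) + (250z**2+3000z+8750)
  z**3+5z**2−49z−245 = ((1/250)z−7/250)(250z**2+3000z+8750) + (0)
Last nonzero remainder: 250z**2+3000z+8750. Dividing through by 250 gives the monic gcd z**2+12z+35.

z**2+12z+35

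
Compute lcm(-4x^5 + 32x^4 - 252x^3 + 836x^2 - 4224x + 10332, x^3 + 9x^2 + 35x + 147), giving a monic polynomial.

x^6 - x^5 + 7x^4 + 232x^3 - 407x^2 + 4809x - 18081

Repeated division with remainder:
  -4x^5 + 32x^4 - 252x^3 + 836x^2 - 4224x + 10332 = (-4x^2 + 68x - 724)(x^3 + 9x^2 + 35x + 147) + (5560x^2 + 11120x + 116760)
  x^3 + 9x^2 + 35x + 147 = ((1/5560)x + 7/5560)(5560x^2 + 11120x + 116760) + (0)
Last nonzero remainder: 5560x^2 + 11120x + 116760. Dividing through by 5560 gives the monic gcd x^2 + 2x + 21.
Then lcm(f, g) = f·g / gcd(f, g); expanding and making the result monic gives the answer.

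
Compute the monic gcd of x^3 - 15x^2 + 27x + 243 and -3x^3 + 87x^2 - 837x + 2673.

x^2 - 18x + 81

Apply the Euclidean algorithm:
  x^3 - 15x^2 + 27x + 243 = (-1/3)(-3x^3 + 87x^2 - 837x + 2673) + (14x^2 - 252x + 1134)
  -3x^3 + 87x^2 - 837x + 2673 = (-(3/14)x + 33/14)(14x^2 - 252x + 1134) + (0)
Last nonzero remainder: 14x^2 - 252x + 1134. Dividing through by 14 gives the monic gcd x^2 - 18x + 81.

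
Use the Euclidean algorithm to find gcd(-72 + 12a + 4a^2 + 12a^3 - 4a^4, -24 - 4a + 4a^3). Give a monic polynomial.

-6 - a + a^3

Apply the Euclidean algorithm:
  -4a^4 + 12a^3 + 4a^2 + 12a - 72 = (-a + 3)(4a^3 - 4a - 24) + (0)
Last nonzero remainder: 4a^3 - 4a - 24. Dividing through by 4 gives the monic gcd a^3 - a - 6.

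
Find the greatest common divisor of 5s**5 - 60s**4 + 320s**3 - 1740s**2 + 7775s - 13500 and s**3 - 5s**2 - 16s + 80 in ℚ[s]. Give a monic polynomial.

Euclidean algorithm in ℚ[s]:
  5s**5 - 60s**4 + 320s**3 - 1740s**2 + 7775s - 13500 = (5s**2 - 35s + 225)(s**3 - 5s**2 - 16s + 80) + (-1575s**2 + 14175s - 31500)
  s**3 - 5s**2 - 16s + 80 = (-(1/1575)s - 4/1575)(-1575s**2 + 14175s - 31500) + (0)
Last nonzero remainder: -1575s**2 + 14175s - 31500. Dividing through by -1575 gives the monic gcd s**2 - 9s + 20.

s**2 - 9s + 20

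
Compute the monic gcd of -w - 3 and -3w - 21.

1

Euclidean algorithm in ℚ[w]:
  -w - 3 = (1/3)(-3w - 21) + (4)
  -3w - 21 = (-(3/4)w - 21/4)(4) + (0)
The last nonzero remainder is the constant 4, so the polynomials are coprime and gcd = 1.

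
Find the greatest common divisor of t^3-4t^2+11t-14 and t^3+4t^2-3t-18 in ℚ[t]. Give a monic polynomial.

t-2

By polynomial division,
  t^3-4t^2+11t-14 = (t^3+4t^2-3t-18) + (-8t^2+14t+4)
  t^3+4t^2-3t-18 = (-(1/8)t-23/32)(-8t^2+14t+4) + ((121/16)t-121/8)
  -8t^2+14t+4 = (-(128/121)t-32/121)((121/16)t-121/8) + (0)
Last nonzero remainder: (121/16)t-121/8. Dividing through by 121/16 gives the monic gcd t-2.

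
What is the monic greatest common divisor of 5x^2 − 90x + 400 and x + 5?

1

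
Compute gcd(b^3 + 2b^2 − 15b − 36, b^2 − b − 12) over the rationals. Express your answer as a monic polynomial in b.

Euclidean algorithm in ℚ[b]:
  b^3 + 2b^2 − 15b − 36 = (b + 3)(b^2 − b − 12) + (0)
The last nonzero remainder b^2 − b − 12 is already monic.

b^2 − b − 12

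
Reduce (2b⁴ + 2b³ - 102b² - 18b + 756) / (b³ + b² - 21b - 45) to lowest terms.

By polynomial division,
  2b⁴ + 2b³ - 102b² - 18b + 756 = (2b)(b³ + b² - 21b - 45) + (-60b² + 72b + 756)
  b³ + b² - 21b - 45 = (-(1/60)b - 11/300)(-60b² + 72b + 756) + (-(144/25)b - 432/25)
  -60b² + 72b + 756 = ((125/12)b - 175/4)(-(144/25)b - 432/25) + (0)
Last nonzero remainder: -(144/25)b - 432/25. Dividing through by -144/25 gives the monic gcd b + 3.
Cancel b + 3 from numerator and denominator to get the reduced form.

(2b³ - 4b² - 90b + 252)/(b² - 2b - 15)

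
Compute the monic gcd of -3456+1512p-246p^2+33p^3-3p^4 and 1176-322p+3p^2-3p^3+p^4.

Apply the Euclidean algorithm:
  -3p^4+33p^3-246p^2+1512p-3456 = (-3)(p^4-3p^3+3p^2-322p+1176) + (24p^3-237p^2+546p+72)
  p^4-3p^3+3p^2-322p+1176 = ((1/24)p+55/192)(24p^3-237p^2+546p+72) + ((3081/64)p^2-(15405/32)p+9243/8)
  24p^3-237p^2+546p+72 = ((512/1027)p+64/1027)((3081/64)p^2-(15405/32)p+9243/8) + (0)
Last nonzero remainder: (3081/64)p^2-(15405/32)p+9243/8. Dividing through by 3081/64 gives the monic gcd p^2-10p+24.

24-10p+p^2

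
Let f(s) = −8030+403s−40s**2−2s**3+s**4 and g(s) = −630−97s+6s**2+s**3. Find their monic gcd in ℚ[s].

−10+s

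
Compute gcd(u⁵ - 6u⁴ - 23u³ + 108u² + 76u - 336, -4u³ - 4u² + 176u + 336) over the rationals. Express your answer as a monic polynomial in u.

u² - 5u - 14

Euclidean algorithm in ℚ[u]:
  u⁵ - 6u⁴ - 23u³ + 108u² + 76u - 336 = (-(1/4)u² + (7/4)u - 7)(-4u³ - 4u² + 176u + 336) + (-144u² + 720u + 2016)
  -4u³ - 4u² + 176u + 336 = ((1/36)u + 1/6)(-144u² + 720u + 2016) + (0)
Last nonzero remainder: -144u² + 720u + 2016. Dividing through by -144 gives the monic gcd u² - 5u - 14.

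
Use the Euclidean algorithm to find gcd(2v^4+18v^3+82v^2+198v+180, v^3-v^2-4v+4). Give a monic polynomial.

v+2

Apply the Euclidean algorithm:
  2v^4+18v^3+82v^2+198v+180 = (2v+20)(v^3-v^2-4v+4) + (110v^2+270v+100)
  v^3-v^2-4v+4 = ((1/110)v-19/605)(110v^2+270v+100) + ((432/121)v+864/121)
  110v^2+270v+100 = ((6655/216)v+3025/216)((432/121)v+864/121) + (0)
Last nonzero remainder: (432/121)v+864/121. Dividing through by 432/121 gives the monic gcd v+2.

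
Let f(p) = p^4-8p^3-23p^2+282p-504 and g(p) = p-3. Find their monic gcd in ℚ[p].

Euclidean algorithm in ℚ[p]:
  p^4-8p^3-23p^2+282p-504 = (p^3-5p^2-38p+168)(p-3) + (0)
The last nonzero remainder p-3 is already monic.

p-3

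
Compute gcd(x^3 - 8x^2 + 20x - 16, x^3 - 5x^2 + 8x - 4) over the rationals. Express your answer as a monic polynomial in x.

By polynomial division,
  x^3 - 8x^2 + 20x - 16 = (x^3 - 5x^2 + 8x - 4) + (-3x^2 + 12x - 12)
  x^3 - 5x^2 + 8x - 4 = (-(1/3)x + 1/3)(-3x^2 + 12x - 12) + (0)
Last nonzero remainder: -3x^2 + 12x - 12. Dividing through by -3 gives the monic gcd x^2 - 4x + 4.

x^2 - 4x + 4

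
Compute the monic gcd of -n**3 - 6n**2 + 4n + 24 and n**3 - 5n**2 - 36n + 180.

n + 6

Repeated division with remainder:
  -n**3 - 6n**2 + 4n + 24 = (-1)(n**3 - 5n**2 - 36n + 180) + (-11n**2 - 32n + 204)
  n**3 - 5n**2 - 36n + 180 = (-(1/11)n + 87/121)(-11n**2 - 32n + 204) + ((672/121)n + 4032/121)
  -11n**2 - 32n + 204 = (-(1331/672)n + 2057/336)((672/121)n + 4032/121) + (0)
Last nonzero remainder: (672/121)n + 4032/121. Dividing through by 672/121 gives the monic gcd n + 6.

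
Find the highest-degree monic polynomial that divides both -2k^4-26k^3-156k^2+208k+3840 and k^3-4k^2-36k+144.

k^2+2k-24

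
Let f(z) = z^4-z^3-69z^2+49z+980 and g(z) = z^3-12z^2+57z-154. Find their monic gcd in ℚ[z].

Apply the Euclidean algorithm:
  z^4-z^3-69z^2+49z+980 = (z+11)(z^3-12z^2+57z-154) + (6z^2-424z+2674)
  z^3-12z^2+57z-154 = ((1/6)z+88/9)(6z^2-424z+2674) + ((33814/9)z-236698/9)
  6z^2-424z+2674 = ((27/16907)z-1719/16907)((33814/9)z-236698/9) + (0)
Last nonzero remainder: (33814/9)z-236698/9. Dividing through by 33814/9 gives the monic gcd z-7.

z-7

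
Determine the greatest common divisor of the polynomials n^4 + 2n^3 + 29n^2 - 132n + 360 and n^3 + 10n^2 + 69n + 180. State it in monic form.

Apply the Euclidean algorithm:
  n^4 + 2n^3 + 29n^2 - 132n + 360 = (n - 8)(n^3 + 10n^2 + 69n + 180) + (40n^2 + 240n + 1800)
  n^3 + 10n^2 + 69n + 180 = ((1/40)n + 1/10)(40n^2 + 240n + 1800) + (0)
Last nonzero remainder: 40n^2 + 240n + 1800. Dividing through by 40 gives the monic gcd n^2 + 6n + 45.

n^2 + 6n + 45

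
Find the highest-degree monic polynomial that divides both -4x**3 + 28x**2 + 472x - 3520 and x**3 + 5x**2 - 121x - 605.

Repeated division with remainder:
  -4x**3 + 28x**2 + 472x - 3520 = (-4)(x**3 + 5x**2 - 121x - 605) + (48x**2 - 12x - 5940)
  x**3 + 5x**2 - 121x - 605 = ((1/48)x + 7/64)(48x**2 - 12x - 5940) + ((65/16)x + 715/16)
  48x**2 - 12x - 5940 = ((768/65)x - 1728/13)((65/16)x + 715/16) + (0)
Last nonzero remainder: (65/16)x + 715/16. Dividing through by 65/16 gives the monic gcd x + 11.

x + 11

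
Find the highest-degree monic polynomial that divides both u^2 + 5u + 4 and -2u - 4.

Euclidean algorithm in ℚ[u]:
  u^2 + 5u + 4 = (-(1/2)u - 3/2)(-2u - 4) + (-2)
  -2u - 4 = (u + 2)(-2) + (0)
The last nonzero remainder is the constant -2, so the polynomials are coprime and gcd = 1.

1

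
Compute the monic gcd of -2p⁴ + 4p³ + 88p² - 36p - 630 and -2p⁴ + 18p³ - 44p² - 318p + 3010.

p² - 2p - 35

Apply the Euclidean algorithm:
  -2p⁴ + 4p³ + 88p² - 36p - 630 = (-2p⁴ + 18p³ - 44p² - 318p + 3010) + (-14p³ + 132p² + 282p - 3640)
  -2p⁴ + 18p³ - 44p² - 318p + 3010 = ((1/7)p + 3/49)(-14p³ + 132p² + 282p - 3640) + (-(4526/49)p² + (9052/49)p + 22630/7)
  -14p³ + 132p² + 282p - 3640 = ((343/2263)p - 2548/2263)(-(4526/49)p² + (9052/49)p + 22630/7) + (0)
Last nonzero remainder: -(4526/49)p² + (9052/49)p + 22630/7. Dividing through by -4526/49 gives the monic gcd p² - 2p - 35.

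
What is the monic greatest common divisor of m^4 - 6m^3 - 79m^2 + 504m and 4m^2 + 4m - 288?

m^2 + m - 72

Repeated division with remainder:
  m^4 - 6m^3 - 79m^2 + 504m = ((1/4)m^2 - (7/4)m)(4m^2 + 4m - 288) + (0)
Last nonzero remainder: 4m^2 + 4m - 288. Dividing through by 4 gives the monic gcd m^2 + m - 72.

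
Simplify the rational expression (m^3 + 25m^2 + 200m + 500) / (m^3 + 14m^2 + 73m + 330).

(m^2 + 15m + 50)/(m^2 + 4m + 33)

By polynomial division,
  m^3 + 25m^2 + 200m + 500 = (m^3 + 14m^2 + 73m + 330) + (11m^2 + 127m + 170)
  m^3 + 14m^2 + 73m + 330 = ((1/11)m + 27/121)(11m^2 + 127m + 170) + ((3534/121)m + 35340/121)
  11m^2 + 127m + 170 = ((1331/3534)m + 2057/3534)((3534/121)m + 35340/121) + (0)
Last nonzero remainder: (3534/121)m + 35340/121. Dividing through by 3534/121 gives the monic gcd m + 10.
Cancel m + 10 from numerator and denominator to get the reduced form.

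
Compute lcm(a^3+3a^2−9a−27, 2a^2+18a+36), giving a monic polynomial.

a^4+9a^3+9a^2−81a−162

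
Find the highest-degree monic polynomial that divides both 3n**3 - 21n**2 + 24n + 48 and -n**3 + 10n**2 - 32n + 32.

Euclidean algorithm in ℚ[n]:
  3n**3 - 21n**2 + 24n + 48 = (-3)(-n**3 + 10n**2 - 32n + 32) + (9n**2 - 72n + 144)
  -n**3 + 10n**2 - 32n + 32 = (-(1/9)n + 2/9)(9n**2 - 72n + 144) + (0)
Last nonzero remainder: 9n**2 - 72n + 144. Dividing through by 9 gives the monic gcd n**2 - 8n + 16.

n**2 - 8n + 16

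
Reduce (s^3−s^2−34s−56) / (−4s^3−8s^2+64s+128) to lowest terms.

(−s+7)/(4s−16)

Euclidean algorithm in ℚ[s]:
  s^3−s^2−34s−56 = (−1/4)(−4s^3−8s^2+64s+128) + (−3s^2−18s−24)
  −4s^3−8s^2+64s+128 = ((4/3)s−16/3)(−3s^2−18s−24) + (0)
Last nonzero remainder: −3s^2−18s−24. Dividing through by −3 gives the monic gcd s^2+6s+8.
Cancel s^2+6s+8 from numerator and denominator to get the reduced form.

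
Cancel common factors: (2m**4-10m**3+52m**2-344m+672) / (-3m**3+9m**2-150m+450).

Repeated division with remainder:
  2m**4-10m**3+52m**2-344m+672 = (-(2/3)m+4/3)(-3m**3+9m**2-150m+450) + (-60m**2+156m+72)
  -3m**3+9m**2-150m+450 = ((1/20)m-1/50)(-60m**2+156m+72) + (-(3762/25)m+11286/25)
  -60m**2+156m+72 = ((250/627)m+100/627)(-(3762/25)m+11286/25) + (0)
Last nonzero remainder: -(3762/25)m+11286/25. Dividing through by -3762/25 gives the monic gcd m-3.
Cancel m-3 from numerator and denominator to get the reduced form.

(-2m**3+4m**2-40m+224)/(3m**2+150)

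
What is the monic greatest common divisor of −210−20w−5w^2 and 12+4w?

1

Apply the Euclidean algorithm:
  −5w^2−20w−210 = (−(5/4)w−5/4)(4w+12) + (−195)
  4w+12 = (−(4/195)w−4/65)(−195) + (0)
The last nonzero remainder is the constant −195, so the polynomials are coprime and gcd = 1.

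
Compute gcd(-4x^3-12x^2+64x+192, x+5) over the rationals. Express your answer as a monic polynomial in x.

Repeated division with remainder:
  -4x^3-12x^2+64x+192 = (-4x^2+8x+24)(x+5) + (72)
  x+5 = ((1/72)x+5/72)(72) + (0)
The last nonzero remainder is the constant 72, so the polynomials are coprime and gcd = 1.

1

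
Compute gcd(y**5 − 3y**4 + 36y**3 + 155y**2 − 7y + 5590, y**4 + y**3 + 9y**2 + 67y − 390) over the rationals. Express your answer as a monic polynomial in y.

Apply the Euclidean algorithm:
  y**5 − 3y**4 + 36y**3 + 155y**2 − 7y + 5590 = (y − 4)(y**4 + y**3 + 9y**2 + 67y − 390) + (31y**3 + 124y**2 + 651y + 4030)
  y**4 + y**3 + 9y**2 + 67y − 390 = ((1/31)y − 3/31)(31y**3 + 124y**2 + 651y + 4030) + (0)
Last nonzero remainder: 31y**3 + 124y**2 + 651y + 4030. Dividing through by 31 gives the monic gcd y**3 + 4y**2 + 21y + 130.

y**3 + 4y**2 + 21y + 130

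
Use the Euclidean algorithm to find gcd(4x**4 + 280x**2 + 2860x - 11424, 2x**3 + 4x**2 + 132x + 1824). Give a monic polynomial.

Euclidean algorithm in ℚ[x]:
  4x**4 + 280x**2 + 2860x - 11424 = (2x - 4)(2x**3 + 4x**2 + 132x + 1824) + (32x**2 - 260x - 4128)
  2x**3 + 4x**2 + 132x + 1824 = ((1/16)x + 81/128)(32x**2 - 260x - 4128) + ((17745/32)x + 17745/4)
  32x**2 - 260x - 4128 = ((1024/17745)x - 5504/5915)((17745/32)x + 17745/4) + (0)
Last nonzero remainder: (17745/32)x + 17745/4. Dividing through by 17745/32 gives the monic gcd x + 8.

x + 8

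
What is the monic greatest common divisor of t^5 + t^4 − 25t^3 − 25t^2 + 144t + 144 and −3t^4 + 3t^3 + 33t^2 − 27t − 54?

By polynomial division,
  t^5 + t^4 − 25t^3 − 25t^2 + 144t + 144 = (−(1/3)t − 2/3)(−3t^4 + 3t^3 + 33t^2 − 27t − 54) + (−12t^3 − 12t^2 + 108t + 108)
  −3t^4 + 3t^3 + 33t^2 − 27t − 54 = ((1/4)t − 1/2)(−12t^3 − 12t^2 + 108t + 108) + (0)
Last nonzero remainder: −12t^3 − 12t^2 + 108t + 108. Dividing through by −12 gives the monic gcd t^3 + t^2 − 9t − 9.

t^3 + t^2 − 9t − 9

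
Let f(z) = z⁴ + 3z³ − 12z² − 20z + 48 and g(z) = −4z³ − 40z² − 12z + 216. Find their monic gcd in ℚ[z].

By polynomial division,
  z⁴ + 3z³ − 12z² − 20z + 48 = (−(1/4)z + 7/4)(−4z³ − 40z² − 12z + 216) + (55z² + 55z − 330)
  −4z³ − 40z² − 12z + 216 = (−(4/55)z − 36/55)(55z² + 55z − 330) + (0)
Last nonzero remainder: 55z² + 55z − 330. Dividing through by 55 gives the monic gcd z² + z − 6.

z² + z − 6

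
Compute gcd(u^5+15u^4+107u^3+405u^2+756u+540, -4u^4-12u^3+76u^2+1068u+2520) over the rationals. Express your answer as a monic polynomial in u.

u^3+10u^2+51u+90

Euclidean algorithm in ℚ[u]:
  u^5+15u^4+107u^3+405u^2+756u+540 = (-(1/4)u-3)(-4u^4-12u^3+76u^2+1068u+2520) + (90u^3+900u^2+4590u+8100)
  -4u^4-12u^3+76u^2+1068u+2520 = (-(2/45)u+14/45)(90u^3+900u^2+4590u+8100) + (0)
Last nonzero remainder: 90u^3+900u^2+4590u+8100. Dividing through by 90 gives the monic gcd u^3+10u^2+51u+90.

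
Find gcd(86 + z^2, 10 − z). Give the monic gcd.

1

Repeated division with remainder:
  z^2 + 86 = (−z − 10)(−z + 10) + (186)
  −z + 10 = (−(1/186)z + 5/93)(186) + (0)
The last nonzero remainder is the constant 186, so the polynomials are coprime and gcd = 1.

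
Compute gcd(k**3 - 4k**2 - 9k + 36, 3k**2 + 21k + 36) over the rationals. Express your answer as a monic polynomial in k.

k + 3

Apply the Euclidean algorithm:
  k**3 - 4k**2 - 9k + 36 = ((1/3)k - 11/3)(3k**2 + 21k + 36) + (56k + 168)
  3k**2 + 21k + 36 = ((3/56)k + 3/14)(56k + 168) + (0)
Last nonzero remainder: 56k + 168. Dividing through by 56 gives the monic gcd k + 3.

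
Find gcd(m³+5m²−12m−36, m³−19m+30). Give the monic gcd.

Repeated division with remainder:
  m³+5m²−12m−36 = (m³−19m+30) + (5m²+7m−66)
  m³−19m+30 = ((1/5)m−7/25)(5m²+7m−66) + (−(96/25)m+288/25)
  5m²+7m−66 = (−(125/96)m−275/48)(−(96/25)m+288/25) + (0)
Last nonzero remainder: −(96/25)m+288/25. Dividing through by −96/25 gives the monic gcd m−3.

m−3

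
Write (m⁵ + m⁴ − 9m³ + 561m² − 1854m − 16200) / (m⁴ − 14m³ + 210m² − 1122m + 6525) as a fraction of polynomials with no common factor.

Euclidean algorithm in ℚ[m]:
  m⁵ + m⁴ − 9m³ + 561m² − 1854m − 16200 = (m + 15)(m⁴ − 14m³ + 210m² − 1122m + 6525) + (−9m³ − 1467m² + 8451m − 114075)
  m⁴ − 14m³ + 210m² − 1122m + 6525 = (−(1/9)m + 59/3)(−9m³ − 1467m² + 8451m − 114075) + (30000m² − 180000m + 2250000)
  −9m³ − 1467m² + 8451m − 114075 = (−(3/10000)m − 507/10000)(30000m² − 180000m + 2250000) + (0)
Last nonzero remainder: 30000m² − 180000m + 2250000. Dividing through by 30000 gives the monic gcd m² − 6m + 75.
Cancel m² − 6m + 75 from numerator and denominator to get the reduced form.

(m³ + 7m² − 42m − 216)/(m² − 8m + 87)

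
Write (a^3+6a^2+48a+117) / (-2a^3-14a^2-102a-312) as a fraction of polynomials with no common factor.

Repeated division with remainder:
  a^3+6a^2+48a+117 = (-1/2)(-2a^3-14a^2-102a-312) + (-a^2-3a-39)
  -2a^3-14a^2-102a-312 = (2a+8)(-a^2-3a-39) + (0)
Last nonzero remainder: -a^2-3a-39. Dividing through by -1 gives the monic gcd a^2+3a+39.
Cancel a^2+3a+39 from numerator and denominator to get the reduced form.

(-a-3)/(2a+8)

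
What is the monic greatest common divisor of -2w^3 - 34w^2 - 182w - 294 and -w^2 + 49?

w + 7

Repeated division with remainder:
  -2w^3 - 34w^2 - 182w - 294 = (2w + 34)(-w^2 + 49) + (-280w - 1960)
  -w^2 + 49 = ((1/280)w - 1/40)(-280w - 1960) + (0)
Last nonzero remainder: -280w - 1960. Dividing through by -280 gives the monic gcd w + 7.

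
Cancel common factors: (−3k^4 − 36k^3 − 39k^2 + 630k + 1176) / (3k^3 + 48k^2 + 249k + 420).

(−k^3 − 5k^2 + 22k + 56)/(k^2 + 9k + 20)

By polynomial division,
  −3k^4 − 36k^3 − 39k^2 + 630k + 1176 = (−k + 4)(3k^3 + 48k^2 + 249k + 420) + (18k^2 + 54k − 504)
  3k^3 + 48k^2 + 249k + 420 = ((1/6)k + 13/6)(18k^2 + 54k − 504) + (216k + 1512)
  18k^2 + 54k − 504 = ((1/12)k − 1/3)(216k + 1512) + (0)
Last nonzero remainder: 216k + 1512. Dividing through by 216 gives the monic gcd k + 7.
Cancel k + 7 from numerator and denominator to get the reduced form.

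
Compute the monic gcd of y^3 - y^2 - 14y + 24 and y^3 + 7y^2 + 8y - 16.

By polynomial division,
  y^3 - y^2 - 14y + 24 = (y^3 + 7y^2 + 8y - 16) + (-8y^2 - 22y + 40)
  y^3 + 7y^2 + 8y - 16 = (-(1/8)y - 17/32)(-8y^2 - 22y + 40) + ((21/16)y + 21/4)
  -8y^2 - 22y + 40 = (-(128/21)y + 160/21)((21/16)y + 21/4) + (0)
Last nonzero remainder: (21/16)y + 21/4. Dividing through by 21/16 gives the monic gcd y + 4.

y + 4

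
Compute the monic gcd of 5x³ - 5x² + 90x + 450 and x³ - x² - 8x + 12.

x + 3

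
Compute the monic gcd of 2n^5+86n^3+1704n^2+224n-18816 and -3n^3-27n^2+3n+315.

n^2+4n-21

Apply the Euclidean algorithm:
  2n^5+86n^3+1704n^2+224n-18816 = (-(2/3)n^2+6n-250/3)(-3n^3-27n^2+3n+315) + (-354n^2-1416n+7434)
  -3n^3-27n^2+3n+315 = ((1/118)n+5/118)(-354n^2-1416n+7434) + (0)
Last nonzero remainder: -354n^2-1416n+7434. Dividing through by -354 gives the monic gcd n^2+4n-21.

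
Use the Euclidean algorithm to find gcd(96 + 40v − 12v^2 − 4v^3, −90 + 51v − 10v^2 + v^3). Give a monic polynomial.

Repeated division with remainder:
  −4v^3 − 12v^2 + 40v + 96 = (−4)(v^3 − 10v^2 + 51v − 90) + (−52v^2 + 244v − 264)
  v^3 − 10v^2 + 51v − 90 = (−(1/52)v + 69/676)(−52v^2 + 244v − 264) + ((3552/169)v − 10656/169)
  −52v^2 + 244v − 264 = (−(2197/888)v + 1859/444)((3552/169)v − 10656/169) + (0)
Last nonzero remainder: (3552/169)v − 10656/169. Dividing through by 3552/169 gives the monic gcd v − 3.

−3 + v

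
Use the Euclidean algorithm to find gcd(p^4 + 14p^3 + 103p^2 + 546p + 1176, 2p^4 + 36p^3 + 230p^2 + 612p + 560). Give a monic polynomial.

p^2 + 11p + 28

Apply the Euclidean algorithm:
  p^4 + 14p^3 + 103p^2 + 546p + 1176 = (1/2)(2p^4 + 36p^3 + 230p^2 + 612p + 560) + (-4p^3 - 12p^2 + 240p + 896)
  2p^4 + 36p^3 + 230p^2 + 612p + 560 = (-(1/2)p - 15/2)(-4p^3 - 12p^2 + 240p + 896) + (260p^2 + 2860p + 7280)
  -4p^3 - 12p^2 + 240p + 896 = (-(1/65)p + 8/65)(260p^2 + 2860p + 7280) + (0)
Last nonzero remainder: 260p^2 + 2860p + 7280. Dividing through by 260 gives the monic gcd p^2 + 11p + 28.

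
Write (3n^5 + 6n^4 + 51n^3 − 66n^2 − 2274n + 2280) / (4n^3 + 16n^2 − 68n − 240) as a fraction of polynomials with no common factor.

(3n^3 + 3n^2 + 108n − 114)/(4n + 12)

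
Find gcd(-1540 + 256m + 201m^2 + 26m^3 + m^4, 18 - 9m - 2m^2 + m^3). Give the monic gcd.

Repeated division with remainder:
  m^4 + 26m^3 + 201m^2 + 256m - 1540 = (m + 28)(m^3 - 2m^2 - 9m + 18) + (266m^2 + 490m - 2044)
  m^3 - 2m^2 - 9m + 18 = ((1/266)m - 73/5054)(266m^2 + 490m - 2044) + ((2080/361)m - 4160/361)
  266m^2 + 490m - 2044 = ((48013/1040)m + 184471/1040)((2080/361)m - 4160/361) + (0)
Last nonzero remainder: (2080/361)m - 4160/361. Dividing through by 2080/361 gives the monic gcd m - 2.

-2 + m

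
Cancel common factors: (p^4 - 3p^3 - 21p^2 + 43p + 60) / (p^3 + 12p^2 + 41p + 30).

(p^3 - 4p^2 - 17p + 60)/(p^2 + 11p + 30)

By polynomial division,
  p^4 - 3p^3 - 21p^2 + 43p + 60 = (p - 15)(p^3 + 12p^2 + 41p + 30) + (118p^2 + 628p + 510)
  p^3 + 12p^2 + 41p + 30 = ((1/118)p + 197/3481)(118p^2 + 628p + 510) + ((3960/3481)p + 3960/3481)
  118p^2 + 628p + 510 = ((205379/1980)p + 59177/132)((3960/3481)p + 3960/3481) + (0)
Last nonzero remainder: (3960/3481)p + 3960/3481. Dividing through by 3960/3481 gives the monic gcd p + 1.
Cancel p + 1 from numerator and denominator to get the reduced form.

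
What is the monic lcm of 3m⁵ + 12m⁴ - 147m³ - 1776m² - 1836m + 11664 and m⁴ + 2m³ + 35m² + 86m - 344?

Repeated division with remainder:
  3m⁵ + 12m⁴ - 147m³ - 1776m² - 1836m + 11664 = (3m + 6)(m⁴ + 2m³ + 35m² + 86m - 344) + (-264m³ - 2244m² - 1320m + 13728)
  m⁴ + 2m³ + 35m² + 86m - 344 = (-(1/264)m + 13/528)(-264m³ - 2244m² - 1320m + 13728) + ((341/4)m² + (341/2)m - 682)
  -264m³ - 2244m² - 1320m + 13728 = (-(96/31)m - 624/31)((341/4)m² + (341/2)m - 682) + (0)
Last nonzero remainder: (341/4)m² + (341/2)m - 682. Dividing through by 341/4 gives the monic gcd m² + 2m - 8.
Then lcm(f, g) = f·g / gcd(f, g); expanding and making the result monic gives the answer.

m⁷ + 4m⁶ - 6m⁵ - 420m⁴ - 2719m³ - 21568m² - 26316m + 167184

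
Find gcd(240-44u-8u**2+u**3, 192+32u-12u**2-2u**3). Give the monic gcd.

-24+2u+u**2

Repeated division with remainder:
  u**3-8u**2-44u+240 = (-1/2)(-2u**3-12u**2+32u+192) + (-14u**2-28u+336)
  -2u**3-12u**2+32u+192 = ((1/7)u+4/7)(-14u**2-28u+336) + (0)
Last nonzero remainder: -14u**2-28u+336. Dividing through by -14 gives the monic gcd u**2+2u-24.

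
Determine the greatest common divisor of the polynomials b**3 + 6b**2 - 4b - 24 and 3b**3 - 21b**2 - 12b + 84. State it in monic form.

b**2 - 4

Repeated division with remainder:
  b**3 + 6b**2 - 4b - 24 = (1/3)(3b**3 - 21b**2 - 12b + 84) + (13b**2 - 52)
  3b**3 - 21b**2 - 12b + 84 = ((3/13)b - 21/13)(13b**2 - 52) + (0)
Last nonzero remainder: 13b**2 - 52. Dividing through by 13 gives the monic gcd b**2 - 4.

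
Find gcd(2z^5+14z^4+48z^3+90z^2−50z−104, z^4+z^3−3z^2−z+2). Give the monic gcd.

Repeated division with remainder:
  2z^5+14z^4+48z^3+90z^2−50z−104 = (2z+12)(z^4+z^3−3z^2−z+2) + (42z^3+128z^2−42z−128)
  z^4+z^3−3z^2−z+2 = ((1/42)z−43/882)(42z^3+128z^2−42z−128) + ((1870/441)z^2−1870/441)
  42z^3+128z^2−42z−128 = ((9261/935)z+28224/935)((1870/441)z^2−1870/441) + (0)
Last nonzero remainder: (1870/441)z^2−1870/441. Dividing through by 1870/441 gives the monic gcd z^2−1.

z^2−1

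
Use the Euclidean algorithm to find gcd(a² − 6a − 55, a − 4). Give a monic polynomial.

1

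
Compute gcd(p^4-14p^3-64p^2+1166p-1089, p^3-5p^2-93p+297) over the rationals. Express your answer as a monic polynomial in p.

p^2-2p-99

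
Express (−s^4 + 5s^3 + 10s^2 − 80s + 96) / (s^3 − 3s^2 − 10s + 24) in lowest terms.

(−s^2 − s + 12)/(s + 3)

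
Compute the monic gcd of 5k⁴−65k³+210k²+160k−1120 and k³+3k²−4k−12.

Repeated division with remainder:
  5k⁴−65k³+210k²+160k−1120 = (5k−80)(k³+3k²−4k−12) + (470k²−100k−2080)
  k³+3k²−4k−12 = ((1/470)k+151/22090)(470k²−100k−2080) + ((2450/2209)k+4900/2209)
  470k²−100k−2080 = ((103823/245)k−229736/245)((2450/2209)k+4900/2209) + (0)
Last nonzero remainder: (2450/2209)k+4900/2209. Dividing through by 2450/2209 gives the monic gcd k+2.

k+2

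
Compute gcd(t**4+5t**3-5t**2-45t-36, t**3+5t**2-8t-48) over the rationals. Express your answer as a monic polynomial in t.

t**2+t-12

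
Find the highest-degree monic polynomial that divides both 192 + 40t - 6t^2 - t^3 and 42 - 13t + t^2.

-6 + t

Repeated division with remainder:
  -t^3 - 6t^2 + 40t + 192 = (-t - 19)(t^2 - 13t + 42) + (-165t + 990)
  t^2 - 13t + 42 = (-(1/165)t + 7/165)(-165t + 990) + (0)
Last nonzero remainder: -165t + 990. Dividing through by -165 gives the monic gcd t - 6.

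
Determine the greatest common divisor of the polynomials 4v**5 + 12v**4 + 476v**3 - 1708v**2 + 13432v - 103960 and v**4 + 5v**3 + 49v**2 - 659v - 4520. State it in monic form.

Apply the Euclidean algorithm:
  4v**5 + 12v**4 + 476v**3 - 1708v**2 + 13432v - 103960 = (4v - 8)(v**4 + 5v**3 + 49v**2 - 659v - 4520) + (320v**3 + 1320v**2 + 26240v - 140120)
  v**4 + 5v**3 + 49v**2 - 659v - 4520 = ((1/320)v + 7/2560)(320v**3 + 1320v**2 + 26240v - 140120) + (-(2343/64)v**2 - (2343/8)v - 264759/64)
  320v**3 + 1320v**2 + 26240v - 140120 = (-(20480/2343)v + 79360/2343)(-(2343/64)v**2 - (2343/8)v - 264759/64) + (0)
Last nonzero remainder: -(2343/64)v**2 - (2343/8)v - 264759/64. Dividing through by -2343/64 gives the monic gcd v**2 + 8v + 113.

v**2 + 8v + 113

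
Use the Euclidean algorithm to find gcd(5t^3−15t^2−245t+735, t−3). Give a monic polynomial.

t−3

By polynomial division,
  5t^3−15t^2−245t+735 = (5t^2−245)(t−3) + (0)
The last nonzero remainder t−3 is already monic.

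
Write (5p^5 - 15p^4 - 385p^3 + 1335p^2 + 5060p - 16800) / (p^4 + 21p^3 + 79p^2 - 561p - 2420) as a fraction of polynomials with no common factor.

(5p^3 - 10p^2 - 295p + 840)/(p^2 + 22p + 121)

Euclidean algorithm in ℚ[p]:
  5p^5 - 15p^4 - 385p^3 + 1335p^2 + 5060p - 16800 = (5p - 120)(p^4 + 21p^3 + 79p^2 - 561p - 2420) + (1740p^3 + 13620p^2 - 50160p - 307200)
  p^4 + 21p^3 + 79p^2 - 561p - 2420 = ((1/1740)p + 191/25230)(1740p^3 + 13620p^2 - 50160p - 307200) + ((3969/841)p^2 - (3969/841)p - 79380/841)
  1740p^3 + 13620p^2 - 50160p - 307200 = ((487780/1323)p + 4305920/1323)((3969/841)p^2 - (3969/841)p - 79380/841) + (0)
Last nonzero remainder: (3969/841)p^2 - (3969/841)p - 79380/841. Dividing through by 3969/841 gives the monic gcd p^2 - p - 20.
Cancel p^2 - p - 20 from numerator and denominator to get the reduced form.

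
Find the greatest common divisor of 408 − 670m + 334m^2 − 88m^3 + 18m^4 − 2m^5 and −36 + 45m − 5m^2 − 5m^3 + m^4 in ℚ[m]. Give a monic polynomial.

Euclidean algorithm in ℚ[m]:
  −2m^5 + 18m^4 − 88m^3 + 334m^2 − 670m + 408 = (−2m + 8)(m^4 − 5m^3 − 5m^2 + 45m − 36) + (−58m^3 + 464m^2 − 1102m + 696)
  m^4 − 5m^3 − 5m^2 + 45m − 36 = (−(1/58)m − 3/58)(−58m^3 + 464m^2 − 1102m + 696) + (0)
Last nonzero remainder: −58m^3 + 464m^2 − 1102m + 696. Dividing through by −58 gives the monic gcd m^3 − 8m^2 + 19m − 12.

−12 + 19m − 8m^2 + m^3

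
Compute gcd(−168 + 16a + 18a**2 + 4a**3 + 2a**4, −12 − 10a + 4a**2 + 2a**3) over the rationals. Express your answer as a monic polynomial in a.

−6 + a + a**2

Euclidean algorithm in ℚ[a]:
  2a**4 + 4a**3 + 18a**2 + 16a − 168 = (a)(2a**3 + 4a**2 − 10a − 12) + (28a**2 + 28a − 168)
  2a**3 + 4a**2 − 10a − 12 = ((1/14)a + 1/14)(28a**2 + 28a − 168) + (0)
Last nonzero remainder: 28a**2 + 28a − 168. Dividing through by 28 gives the monic gcd a**2 + a − 6.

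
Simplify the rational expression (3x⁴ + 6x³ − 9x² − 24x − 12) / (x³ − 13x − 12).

(3x³ + 3x² − 12x − 12)/(x² − x − 12)

Euclidean algorithm in ℚ[x]:
  3x⁴ + 6x³ − 9x² − 24x − 12 = (3x + 6)(x³ − 13x − 12) + (30x² + 90x + 60)
  x³ − 13x − 12 = ((1/30)x − 1/10)(30x² + 90x + 60) + (−6x − 6)
  30x² + 90x + 60 = (−5x − 10)(−6x − 6) + (0)
Last nonzero remainder: −6x − 6. Dividing through by −6 gives the monic gcd x + 1.
Cancel x + 1 from numerator and denominator to get the reduced form.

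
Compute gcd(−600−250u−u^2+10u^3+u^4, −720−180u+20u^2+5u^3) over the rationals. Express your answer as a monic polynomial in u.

24+10u+u^2

Apply the Euclidean algorithm:
  u^4+10u^3−u^2−250u−600 = ((1/5)u+6/5)(5u^3+20u^2−180u−720) + (11u^2+110u+264)
  5u^3+20u^2−180u−720 = ((5/11)u−30/11)(11u^2+110u+264) + (0)
Last nonzero remainder: 11u^2+110u+264. Dividing through by 11 gives the monic gcd u^2+10u+24.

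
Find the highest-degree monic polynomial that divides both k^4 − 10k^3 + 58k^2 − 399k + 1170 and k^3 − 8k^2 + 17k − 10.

Euclidean algorithm in ℚ[k]:
  k^4 − 10k^3 + 58k^2 − 399k + 1170 = (k − 2)(k^3 − 8k^2 + 17k − 10) + (25k^2 − 355k + 1150)
  k^3 − 8k^2 + 17k − 10 = ((1/25)k + 31/125)(25k^2 − 355k + 1150) + ((1476/25)k − 1476/5)
  25k^2 − 355k + 1150 = ((625/1476)k − 2875/738)((1476/25)k − 1476/5) + (0)
Last nonzero remainder: (1476/25)k − 1476/5. Dividing through by 1476/25 gives the monic gcd k − 5.

k − 5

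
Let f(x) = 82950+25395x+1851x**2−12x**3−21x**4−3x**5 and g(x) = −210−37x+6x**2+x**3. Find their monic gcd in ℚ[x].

35+12x+x**2

Apply the Euclidean algorithm:
  −3x**5−21x**4−12x**3+1851x**2+25395x+82950 = (−3x**2−3x−105)(x**3+6x**2−37x−210) + (1740x**2+20880x+60900)
  x**3+6x**2−37x−210 = ((1/1740)x−1/290)(1740x**2+20880x+60900) + (0)
Last nonzero remainder: 1740x**2+20880x+60900. Dividing through by 1740 gives the monic gcd x**2+12x+35.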